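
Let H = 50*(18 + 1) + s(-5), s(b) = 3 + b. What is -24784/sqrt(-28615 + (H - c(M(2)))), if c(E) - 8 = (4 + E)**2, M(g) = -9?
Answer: 12392*I*sqrt(277)/1385 ≈ 148.91*I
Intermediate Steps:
c(E) = 8 + (4 + E)**2
H = 948 (H = 50*(18 + 1) + (3 - 5) = 50*19 - 2 = 950 - 2 = 948)
-24784/sqrt(-28615 + (H - c(M(2)))) = -24784/sqrt(-28615 + (948 - (8 + (4 - 9)**2))) = -24784/sqrt(-28615 + (948 - (8 + (-5)**2))) = -24784/sqrt(-28615 + (948 - (8 + 25))) = -24784/sqrt(-28615 + (948 - 1*33)) = -24784/sqrt(-28615 + (948 - 33)) = -24784/sqrt(-28615 + 915) = -24784*(-I*sqrt(277)/2770) = -(-12392)*I*sqrt(277)/1385 = 12392*I*sqrt(277)/1385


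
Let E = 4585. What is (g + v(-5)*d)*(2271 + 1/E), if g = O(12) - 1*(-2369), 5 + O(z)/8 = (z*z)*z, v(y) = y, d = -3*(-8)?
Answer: 166944189688/4585 ≈ 3.6411e+7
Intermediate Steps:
d = 24
O(z) = -40 + 8*z³ (O(z) = -40 + 8*((z*z)*z) = -40 + 8*(z²*z) = -40 + 8*z³)
g = 16153 (g = (-40 + 8*12³) - 1*(-2369) = (-40 + 8*1728) + 2369 = (-40 + 13824) + 2369 = 13784 + 2369 = 16153)
(g + v(-5)*d)*(2271 + 1/E) = (16153 - 5*24)*(2271 + 1/4585) = (16153 - 120)*(2271 + 1/4585) = 16033*(10412536/4585) = 166944189688/4585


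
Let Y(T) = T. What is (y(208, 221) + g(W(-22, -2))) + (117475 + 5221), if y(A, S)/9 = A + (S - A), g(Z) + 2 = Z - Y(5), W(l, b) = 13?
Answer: 124691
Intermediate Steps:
g(Z) = -7 + Z (g(Z) = -2 + (Z - 1*5) = -2 + (Z - 5) = -2 + (-5 + Z) = -7 + Z)
y(A, S) = 9*S (y(A, S) = 9*(A + (S - A)) = 9*S)
(y(208, 221) + g(W(-22, -2))) + (117475 + 5221) = (9*221 + (-7 + 13)) + (117475 + 5221) = (1989 + 6) + 122696 = 1995 + 122696 = 124691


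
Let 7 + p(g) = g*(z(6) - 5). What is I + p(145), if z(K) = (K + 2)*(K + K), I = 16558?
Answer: 29746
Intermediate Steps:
z(K) = 2*K*(2 + K) (z(K) = (2 + K)*(2*K) = 2*K*(2 + K))
p(g) = -7 + 91*g (p(g) = -7 + g*(2*6*(2 + 6) - 5) = -7 + g*(2*6*8 - 5) = -7 + g*(96 - 5) = -7 + g*91 = -7 + 91*g)
I + p(145) = 16558 + (-7 + 91*145) = 16558 + (-7 + 13195) = 16558 + 13188 = 29746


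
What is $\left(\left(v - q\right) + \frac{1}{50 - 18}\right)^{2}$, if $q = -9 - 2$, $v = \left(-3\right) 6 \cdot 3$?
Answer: $\frac{1890625}{1024} \approx 1846.3$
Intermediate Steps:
$v = -54$ ($v = \left(-18\right) 3 = -54$)
$q = -11$
$\left(\left(v - q\right) + \frac{1}{50 - 18}\right)^{2} = \left(\left(-54 - -11\right) + \frac{1}{50 - 18}\right)^{2} = \left(\left(-54 + 11\right) + \frac{1}{32}\right)^{2} = \left(-43 + \frac{1}{32}\right)^{2} = \left(- \frac{1375}{32}\right)^{2} = \frac{1890625}{1024}$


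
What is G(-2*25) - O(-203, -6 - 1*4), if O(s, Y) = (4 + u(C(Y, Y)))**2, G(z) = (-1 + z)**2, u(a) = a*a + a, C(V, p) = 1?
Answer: 2565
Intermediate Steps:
u(a) = a + a**2 (u(a) = a**2 + a = a + a**2)
O(s, Y) = 36 (O(s, Y) = (4 + 1*(1 + 1))**2 = (4 + 1*2)**2 = (4 + 2)**2 = 6**2 = 36)
G(-2*25) - O(-203, -6 - 1*4) = (-1 - 2*25)**2 - 1*36 = (-1 - 50)**2 - 36 = (-51)**2 - 36 = 2601 - 36 = 2565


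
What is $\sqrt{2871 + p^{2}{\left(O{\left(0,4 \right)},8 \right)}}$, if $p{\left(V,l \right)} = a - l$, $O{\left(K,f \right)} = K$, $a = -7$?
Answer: $6 \sqrt{86} \approx 55.642$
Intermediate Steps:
$p{\left(V,l \right)} = -7 - l$
$\sqrt{2871 + p^{2}{\left(O{\left(0,4 \right)},8 \right)}} = \sqrt{2871 + \left(-7 - 8\right)^{2}} = \sqrt{2871 + \left(-15\right)^{2}} = \sqrt{2871 + 225} = \sqrt{3096} = 6 \sqrt{86}$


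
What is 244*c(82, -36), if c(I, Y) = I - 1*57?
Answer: 6100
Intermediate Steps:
c(I, Y) = -57 + I (c(I, Y) = I - 57 = -57 + I)
244*c(82, -36) = 244*(-57 + 82) = 244*25 = 6100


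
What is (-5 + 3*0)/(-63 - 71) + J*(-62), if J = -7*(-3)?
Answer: -174463/134 ≈ -1302.0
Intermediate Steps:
J = 21
(-5 + 3*0)/(-63 - 71) + J*(-62) = (-5 + 3*0)/(-63 - 71) + 21*(-62) = (-5 + 0)/(-134) - 1302 = -5*(-1/134) - 1302 = 5/134 - 1302 = -174463/134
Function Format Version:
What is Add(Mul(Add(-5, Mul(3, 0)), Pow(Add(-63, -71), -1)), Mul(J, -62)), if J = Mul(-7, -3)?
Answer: Rational(-174463, 134) ≈ -1302.0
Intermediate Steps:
J = 21
Add(Mul(Add(-5, Mul(3, 0)), Pow(Add(-63, -71), -1)), Mul(J, -62)) = Add(Mul(Add(-5, Mul(3, 0)), Pow(Add(-63, -71), -1)), Mul(21, -62)) = Add(Mul(Add(-5, 0), Pow(-134, -1)), -1302) = Add(Mul(-5, Rational(-1, 134)), -1302) = Add(Rational(5, 134), -1302) = Rational(-174463, 134)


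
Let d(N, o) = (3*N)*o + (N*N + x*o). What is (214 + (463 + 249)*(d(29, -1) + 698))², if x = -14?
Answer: 1089948528036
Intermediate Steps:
d(N, o) = N² - 14*o + 3*N*o (d(N, o) = (3*N)*o + (N*N - 14*o) = 3*N*o + (N² - 14*o) = N² - 14*o + 3*N*o)
(214 + (463 + 249)*(d(29, -1) + 698))² = (214 + (463 + 249)*((29² - 14*(-1) + 3*29*(-1)) + 698))² = (214 + 712*((841 + 14 - 87) + 698))² = (214 + 712*(768 + 698))² = (214 + 712*1466)² = (214 + 1043792)² = 1044006² = 1089948528036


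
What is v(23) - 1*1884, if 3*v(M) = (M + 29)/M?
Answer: -129944/69 ≈ -1883.2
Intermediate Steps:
v(M) = (29 + M)/(3*M) (v(M) = ((M + 29)/M)/3 = ((29 + M)/M)/3 = (29 + M)/(3*M))
v(23) - 1*1884 = (1/3)*(29 + 23)/23 - 1*1884 = (1/3)*(1/23)*52 - 1884 = 52/69 - 1884 = -129944/69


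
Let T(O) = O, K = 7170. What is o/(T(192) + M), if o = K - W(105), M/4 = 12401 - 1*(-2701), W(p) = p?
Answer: 471/4040 ≈ 0.11658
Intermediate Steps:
M = 60408 (M = 4*(12401 - 1*(-2701)) = 4*(12401 + 2701) = 4*15102 = 60408)
o = 7065 (o = 7170 - 1*105 = 7170 - 105 = 7065)
o/(T(192) + M) = 7065/(192 + 60408) = 7065/60600 = 7065*(1/60600) = 471/4040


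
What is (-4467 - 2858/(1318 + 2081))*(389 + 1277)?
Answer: -25300194206/3399 ≈ -7.4434e+6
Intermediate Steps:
(-4467 - 2858/(1318 + 2081))*(389 + 1277) = (-4467 - 2858/3399)*1666 = -15186191/3399*1666 = -25300194206/3399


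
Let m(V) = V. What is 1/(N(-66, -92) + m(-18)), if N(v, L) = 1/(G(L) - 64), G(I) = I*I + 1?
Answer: -8401/151217 ≈ -0.055556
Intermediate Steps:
G(I) = 1 + I² (G(I) = I² + 1 = 1 + I²)
N(v, L) = 1/(-63 + L²) (N(v, L) = 1/((1 + L²) - 64) = 1/(-63 + L²))
1/(N(-66, -92) + m(-18)) = 1/(1/(-63 + (-92)²) - 18) = 1/(1/(-63 + 8464) - 18) = 1/(1/8401 - 18) = 1/(-151217/8401) = -8401/151217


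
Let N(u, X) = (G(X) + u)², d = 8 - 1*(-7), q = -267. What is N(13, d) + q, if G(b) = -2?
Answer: -146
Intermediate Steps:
d = 15 (d = 8 + 7 = 15)
N(u, X) = (-2 + u)²
N(13, d) + q = (-2 + 13)² - 267 = 11² - 267 = 121 - 267 = -146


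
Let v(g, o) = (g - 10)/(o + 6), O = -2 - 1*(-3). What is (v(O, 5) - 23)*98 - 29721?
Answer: -352607/11 ≈ -32055.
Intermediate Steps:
O = 1 (O = -2 + 3 = 1)
v(g, o) = (-10 + g)/(6 + o)
(v(O, 5) - 23)*98 - 29721 = ((-10 + 1)/(6 + 5) - 23)*98 - 29721 = (-9/11 - 23)*98 - 29721 = -262/11*98 - 29721 = -25676/11 - 29721 = -352607/11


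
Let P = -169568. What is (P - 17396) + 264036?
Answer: 77072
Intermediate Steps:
(P - 17396) + 264036 = (-169568 - 17396) + 264036 = -186964 + 264036 = 77072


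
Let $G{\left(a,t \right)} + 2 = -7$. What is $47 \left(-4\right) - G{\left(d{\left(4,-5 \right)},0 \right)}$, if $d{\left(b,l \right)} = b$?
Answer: $-179$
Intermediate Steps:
$G{\left(a,t \right)} = -9$ ($G{\left(a,t \right)} = -2 - 7 = -9$)
$47 \left(-4\right) - G{\left(d{\left(4,-5 \right)},0 \right)} = 47 \left(-4\right) - -9 = -188 + 9 = -179$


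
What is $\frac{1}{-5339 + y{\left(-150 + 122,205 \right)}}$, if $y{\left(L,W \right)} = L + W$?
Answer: $- \frac{1}{5162} \approx -0.00019372$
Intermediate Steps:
$\frac{1}{-5339 + y{\left(-150 + 122,205 \right)}} = \frac{1}{-5339 + \left(\left(-150 + 122\right) + 205\right)} = \frac{1}{-5339 + \left(-28 + 205\right)} = \frac{1}{-5339 + 177} = \frac{1}{-5162} = - \frac{1}{5162}$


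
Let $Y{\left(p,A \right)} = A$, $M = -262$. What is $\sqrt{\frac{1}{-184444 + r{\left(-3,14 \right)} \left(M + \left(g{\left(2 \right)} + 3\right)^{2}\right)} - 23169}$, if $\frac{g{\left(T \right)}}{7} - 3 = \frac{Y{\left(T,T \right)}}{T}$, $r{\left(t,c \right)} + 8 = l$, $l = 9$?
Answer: $\frac{17 i \sqrt{2706702393730}}{183745} \approx 152.21 i$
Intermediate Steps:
$r{\left(t,c \right)} = 1$ ($r{\left(t,c \right)} = -8 + 9 = 1$)
$g{\left(T \right)} = 28$ ($g{\left(T \right)} = 21 + 7 \frac{T}{T} = 21 + 7 \cdot 1 = 21 + 7 = 28$)
$\sqrt{\frac{1}{-184444 + r{\left(-3,14 \right)} \left(M + \left(g{\left(2 \right)} + 3\right)^{2}\right)} - 23169} = \sqrt{\frac{1}{-184444 + 1 \left(-262 + \left(28 + 3\right)^{2}\right)} - 23169} = \sqrt{\frac{1}{-184444 + 1 \left(-262 + 31^{2}\right)} - 23169} = \sqrt{\frac{1}{-184444 + 1 \left(-262 + 961\right)} - 23169} = \sqrt{\frac{1}{-184444 + 1 \cdot 699} - 23169} = \sqrt{\frac{1}{-184444 + 699} - 23169} = \sqrt{\frac{1}{-183745} - 23169} = \sqrt{- \frac{1}{183745} - 23169} = \sqrt{- \frac{4257187906}{183745}} = \frac{17 i \sqrt{2706702393730}}{183745}$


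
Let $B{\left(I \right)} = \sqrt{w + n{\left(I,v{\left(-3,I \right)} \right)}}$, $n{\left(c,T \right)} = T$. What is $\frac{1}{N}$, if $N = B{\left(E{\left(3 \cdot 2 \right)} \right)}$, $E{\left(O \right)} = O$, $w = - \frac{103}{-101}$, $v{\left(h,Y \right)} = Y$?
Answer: $\frac{\sqrt{71609}}{709} \approx 0.37743$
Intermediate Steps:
$w = \frac{103}{101}$ ($w = \left(-103\right) \left(- \frac{1}{101}\right) = \frac{103}{101} \approx 1.0198$)
$B{\left(I \right)} = \sqrt{\frac{103}{101} + I}$
$N = \frac{\sqrt{71609}}{101}$ ($N = \frac{\sqrt{10403 + 10201 \cdot 3 \cdot 2}}{101} = \frac{\sqrt{10403 + 10201 \cdot 6}}{101} = \frac{\sqrt{10403 + 61206}}{101} = \frac{\sqrt{71609}}{101} \approx 2.6495$)
$\frac{1}{N} = \frac{1}{\frac{1}{101} \sqrt{71609}} = \frac{\sqrt{71609}}{709}$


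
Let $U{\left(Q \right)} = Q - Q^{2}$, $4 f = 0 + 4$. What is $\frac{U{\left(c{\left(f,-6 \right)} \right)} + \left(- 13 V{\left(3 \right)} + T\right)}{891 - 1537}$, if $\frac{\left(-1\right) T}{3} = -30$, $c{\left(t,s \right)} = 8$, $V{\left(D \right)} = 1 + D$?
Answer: $\frac{9}{323} \approx 0.027864$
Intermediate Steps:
$f = 1$ ($f = \frac{0 + 4}{4} = \frac{1}{4} \cdot 4 = 1$)
$T = 90$ ($T = \left(-3\right) \left(-30\right) = 90$)
$\frac{U{\left(c{\left(f,-6 \right)} \right)} + \left(- 13 V{\left(3 \right)} + T\right)}{891 - 1537} = \frac{8 \left(1 - 8\right) + \left(- 13 \left(1 + 3\right) + 90\right)}{891 - 1537} = \frac{8 \left(1 - 8\right) + \left(\left(-13\right) 4 + 90\right)}{-646} = \left(8 \left(-7\right) + \left(-52 + 90\right)\right) \left(- \frac{1}{646}\right) = \left(-56 + 38\right) \left(- \frac{1}{646}\right) = \left(-18\right) \left(- \frac{1}{646}\right) = \frac{9}{323}$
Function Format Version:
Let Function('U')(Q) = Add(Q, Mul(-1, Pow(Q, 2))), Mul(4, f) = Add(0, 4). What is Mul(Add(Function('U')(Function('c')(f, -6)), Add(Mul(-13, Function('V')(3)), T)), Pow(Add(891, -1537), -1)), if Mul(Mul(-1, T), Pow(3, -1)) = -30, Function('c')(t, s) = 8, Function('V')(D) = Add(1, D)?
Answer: Rational(9, 323) ≈ 0.027864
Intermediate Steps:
f = 1 (f = Mul(Rational(1, 4), Add(0, 4)) = Mul(Rational(1, 4), 4) = 1)
T = 90 (T = Mul(-3, -30) = 90)
Mul(Add(Function('U')(Function('c')(f, -6)), Add(Mul(-13, Function('V')(3)), T)), Pow(Add(891, -1537), -1)) = Mul(Add(Mul(8, Add(1, Mul(-1, 8))), Add(Mul(-13, Add(1, 3)), 90)), Pow(Add(891, -1537), -1)) = Mul(Add(Mul(8, Add(1, -8)), Add(Mul(-13, 4), 90)), Pow(-646, -1)) = Mul(Add(Mul(8, -7), Add(-52, 90)), Rational(-1, 646)) = Mul(Add(-56, 38), Rational(-1, 646)) = Mul(-18, Rational(-1, 646)) = Rational(9, 323)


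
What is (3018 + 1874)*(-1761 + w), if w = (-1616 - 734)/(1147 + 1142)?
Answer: -19730800868/2289 ≈ -8.6198e+6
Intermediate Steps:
w = -2350/2289 ≈ -1.0266
(3018 + 1874)*(-1761 + w) = (3018 + 1874)*(-1761 - 2350/2289) = 4892*(-4033279/2289) = -19730800868/2289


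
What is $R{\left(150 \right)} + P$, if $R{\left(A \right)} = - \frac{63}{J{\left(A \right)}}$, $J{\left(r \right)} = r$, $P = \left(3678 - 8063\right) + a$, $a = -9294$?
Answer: $- \frac{683971}{50} \approx -13679.0$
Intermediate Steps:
$P = -13679$ ($P = \left(3678 - 8063\right) - 9294 = -4385 - 9294 = -13679$)
$R{\left(A \right)} = - \frac{63}{A}$
$R{\left(150 \right)} + P = - \frac{63}{150} - 13679 = \left(-63\right) \frac{1}{150} - 13679 = - \frac{21}{50} - 13679 = - \frac{683971}{50}$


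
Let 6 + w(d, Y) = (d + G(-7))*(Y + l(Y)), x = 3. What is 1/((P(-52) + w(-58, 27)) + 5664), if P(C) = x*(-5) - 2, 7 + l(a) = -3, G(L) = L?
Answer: 1/4536 ≈ 0.00022046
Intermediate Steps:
l(a) = -10 (l(a) = -7 - 3 = -10)
w(d, Y) = -6 + (-10 + Y)*(-7 + d) (w(d, Y) = -6 + (d - 7)*(Y - 10) = -6 + (-7 + d)*(-10 + Y) = -6 + (-10 + Y)*(-7 + d))
P(C) = -17 (P(C) = 3*(-5) - 2 = -15 - 2 = -17)
1/((P(-52) + w(-58, 27)) + 5664) = 1/((-17 + (64 - 10*(-58) - 7*27 + 27*(-58))) + 5664) = 1/((-17 + (64 + 580 - 189 - 1566)) + 5664) = 1/((-17 - 1111) + 5664) = 1/(-1128 + 5664) = 1/4536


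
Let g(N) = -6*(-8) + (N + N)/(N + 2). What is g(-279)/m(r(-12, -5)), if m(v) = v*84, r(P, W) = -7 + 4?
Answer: -2309/11634 ≈ -0.19847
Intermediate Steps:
r(P, W) = -3
g(N) = 48 + 2*N/(2 + N) (g(N) = 48 + (2*N)/(2 + N) = 48 + 2*N/(2 + N))
m(v) = 84*v
g(-279)/m(r(-12, -5)) = (2*(48 + 25*(-279))/(2 - 279))/((84*(-3))) = (2*(48 - 6975)/(-277))/(-252) = (2*(-1/277)*(-6927))*(-1/252) = (13854/277)*(-1/252) = -2309/11634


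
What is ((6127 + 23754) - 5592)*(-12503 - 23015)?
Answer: -862696702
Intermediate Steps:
((6127 + 23754) - 5592)*(-12503 - 23015) = (29881 - 5592)*(-35518) = 24289*(-35518) = -862696702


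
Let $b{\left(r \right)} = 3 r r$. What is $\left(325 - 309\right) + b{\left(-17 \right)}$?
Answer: $883$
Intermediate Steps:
$b{\left(r \right)} = 3 r^{2}$
$\left(325 - 309\right) + b{\left(-17 \right)} = \left(325 - 309\right) + 3 \left(-17\right)^{2} = 16 + 3 \cdot 289 = 16 + 867 = 883$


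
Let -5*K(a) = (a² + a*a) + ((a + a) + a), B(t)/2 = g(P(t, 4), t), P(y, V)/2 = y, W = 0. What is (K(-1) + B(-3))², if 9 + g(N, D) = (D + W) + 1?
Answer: 11881/25 ≈ 475.24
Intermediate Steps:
P(y, V) = 2*y
g(N, D) = -8 + D (g(N, D) = -9 + ((D + 0) + 1) = -9 + (D + 1) = -9 + (1 + D) = -8 + D)
B(t) = -16 + 2*t (B(t) = 2*(-8 + t) = -16 + 2*t)
K(a) = -3*a/5 - 2*a²/5 (K(a) = -((a² + a*a) + ((a + a) + a))/5 = -((a² + a²) + (2*a + a))/5 = -(2*a² + 3*a)/5 = -3*a/5 - 2*a²/5)
(K(-1) + B(-3))² = (-⅕*(-1)*(3 + 2*(-1)) + (-16 + 2*(-3)))² = (-⅕*(-1)*(3 - 2) + (-16 - 6))² = (-⅕*(-1)*1 - 22)² = (⅕ - 22)² = (-109/5)² = 11881/25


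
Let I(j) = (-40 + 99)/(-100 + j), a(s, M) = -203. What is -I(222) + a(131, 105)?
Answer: -24825/122 ≈ -203.48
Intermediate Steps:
I(j) = 59/(-100 + j)
-I(222) + a(131, 105) = -59/(-100 + 222) - 203 = -59/122 - 203 = -24825/122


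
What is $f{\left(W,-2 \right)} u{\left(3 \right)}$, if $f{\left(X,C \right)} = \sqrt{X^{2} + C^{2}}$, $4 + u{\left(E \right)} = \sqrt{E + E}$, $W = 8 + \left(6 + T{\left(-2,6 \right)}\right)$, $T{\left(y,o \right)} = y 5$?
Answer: $2 \sqrt{5} \left(-4 + \sqrt{6}\right) \approx -6.9341$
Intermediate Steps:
$T{\left(y,o \right)} = 5 y$
$W = 4$ ($W = 8 + \left(6 + 5 \left(-2\right)\right) = 8 + \left(6 - 10\right) = 8 - 4 = 4$)
$u{\left(E \right)} = -4 + \sqrt{2} \sqrt{E}$ ($u{\left(E \right)} = -4 + \sqrt{E + E} = -4 + \sqrt{2 E} = -4 + \sqrt{2} \sqrt{E}$)
$f{\left(X,C \right)} = \sqrt{C^{2} + X^{2}}$
$f{\left(W,-2 \right)} u{\left(3 \right)} = \sqrt{\left(-2\right)^{2} + 4^{2}} \left(-4 + \sqrt{2} \sqrt{3}\right) = \sqrt{4 + 16} \left(-4 + \sqrt{6}\right) = \sqrt{20} \left(-4 + \sqrt{6}\right) = 2 \sqrt{5} \left(-4 + \sqrt{6}\right)$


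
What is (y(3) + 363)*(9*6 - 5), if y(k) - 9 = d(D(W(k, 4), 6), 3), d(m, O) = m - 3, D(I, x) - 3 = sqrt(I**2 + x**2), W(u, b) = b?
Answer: 18228 + 98*sqrt(13) ≈ 18581.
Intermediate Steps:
D(I, x) = 3 + sqrt(I**2 + x**2)
d(m, O) = -3 + m
y(k) = 9 + 2*sqrt(13) (y(k) = 9 + (-3 + (3 + sqrt(4**2 + 6**2))) = 9 + (-3 + (3 + sqrt(16 + 36))) = 9 + (-3 + (3 + sqrt(52))) = 9 + (-3 + (3 + 2*sqrt(13))) = 9 + 2*sqrt(13))
(y(3) + 363)*(9*6 - 5) = ((9 + 2*sqrt(13)) + 363)*(9*6 - 5) = (372 + 2*sqrt(13))*(54 - 5) = (372 + 2*sqrt(13))*49 = 18228 + 98*sqrt(13)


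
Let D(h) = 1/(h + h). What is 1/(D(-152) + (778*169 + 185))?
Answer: 304/40026767 ≈ 7.5949e-6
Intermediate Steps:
D(h) = 1/(2*h)
1/(D(-152) + (778*169 + 185)) = 1/((½)/(-152) + (778*169 + 185)) = 1/((½)*(-1/152) + (131482 + 185)) = 1/(-1/304 + 131667) = 1/(40026767/304) = 304/40026767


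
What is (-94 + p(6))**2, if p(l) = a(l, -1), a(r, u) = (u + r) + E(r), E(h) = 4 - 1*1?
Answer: 7396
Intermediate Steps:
E(h) = 3 (E(h) = 4 - 1 = 3)
a(r, u) = 3 + r + u (a(r, u) = (u + r) + 3 = (r + u) + 3 = 3 + r + u)
p(l) = 2 + l (p(l) = 3 + l - 1 = 2 + l)
(-94 + p(6))**2 = (-94 + (2 + 6))**2 = (-94 + 8)**2 = (-86)**2 = 7396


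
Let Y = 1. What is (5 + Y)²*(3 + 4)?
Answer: 252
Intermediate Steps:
(5 + Y)²*(3 + 4) = (5 + 1)²*(3 + 4) = 6²*7 = 36*7 = 252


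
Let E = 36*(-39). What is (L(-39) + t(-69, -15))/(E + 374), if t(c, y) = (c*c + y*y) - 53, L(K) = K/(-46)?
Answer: -226957/47380 ≈ -4.7901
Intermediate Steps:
L(K) = -K/46 (L(K) = K*(-1/46) = -K/46)
t(c, y) = -53 + c**2 + y**2 (t(c, y) = (c**2 + y**2) - 53 = -53 + c**2 + y**2)
E = -1404
(L(-39) + t(-69, -15))/(E + 374) = (-1/46*(-39) + (-53 + (-69)**2 + (-15)**2))/(-1404 + 374) = (39/46 + (-53 + 4761 + 225))/(-1030) = (39/46 + 4933)*(-1/1030) = (226957/46)*(-1/1030) = -226957/47380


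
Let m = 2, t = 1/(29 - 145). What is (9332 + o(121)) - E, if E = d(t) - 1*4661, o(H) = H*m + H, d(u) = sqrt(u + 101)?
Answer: 14356 - sqrt(339735)/58 ≈ 14346.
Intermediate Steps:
t = -1/116 (t = 1/(-116) = -1/116 ≈ -0.0086207)
d(u) = sqrt(101 + u)
o(H) = 3*H (o(H) = H*2 + H = 2*H + H = 3*H)
E = -4661 + sqrt(339735)/58 (E = sqrt(101 - 1/116) - 1*4661 = sqrt(11715/116) - 4661 = sqrt(339735)/58 - 4661 = -4661 + sqrt(339735)/58 ≈ -4651.0)
(9332 + o(121)) - E = (9332 + 3*121) - (-4661 + sqrt(339735)/58) = (9332 + 363) + (4661 - sqrt(339735)/58) = 9695 + (4661 - sqrt(339735)/58) = 14356 - sqrt(339735)/58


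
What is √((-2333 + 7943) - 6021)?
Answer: I*√411 ≈ 20.273*I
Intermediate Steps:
√((-2333 + 7943) - 6021) = √(5610 - 6021) = √(-411) = I*√411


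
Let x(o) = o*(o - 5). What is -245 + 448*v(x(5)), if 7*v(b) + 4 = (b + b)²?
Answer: -501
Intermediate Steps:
x(o) = o*(-5 + o)
v(b) = -4/7 + 4*b²/7 (v(b) = -4/7 + (b + b)²/7 = -4/7 + (2*b)²/7 = -4/7 + (4*b²)/7 = -4/7 + 4*b²/7)
-245 + 448*v(x(5)) = -245 + 448*(-4/7 + 4*(5*(-5 + 5))²/7) = -245 + 448*(-4/7 + 4*(5*0)²/7) = -245 + 448*(-4/7 + (4/7)*0²) = -245 + 448*(-4/7 + (4/7)*0) = -245 + 448*(-4/7 + 0) = -245 + 448*(-4/7) = -245 - 256 = -501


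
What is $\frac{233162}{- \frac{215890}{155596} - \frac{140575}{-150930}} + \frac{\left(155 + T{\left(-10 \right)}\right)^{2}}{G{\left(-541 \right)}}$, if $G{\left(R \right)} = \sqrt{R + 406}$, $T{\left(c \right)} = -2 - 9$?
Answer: $- \frac{68445009026667}{133892125} - \frac{2304 i \sqrt{15}}{5} \approx -5.112 \cdot 10^{5} - 1784.7 i$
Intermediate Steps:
$T{\left(c \right)} = -11$ ($T{\left(c \right)} = -2 - 9 = -11$)
$G{\left(R \right)} = \sqrt{406 + R}$
$\frac{233162}{- \frac{215890}{155596} - \frac{140575}{-150930}} + \frac{\left(155 + T{\left(-10 \right)}\right)^{2}}{G{\left(-541 \right)}} = \frac{233162}{- \frac{215890}{155596} - \frac{140575}{-150930}} + \frac{\left(155 - 11\right)^{2}}{\sqrt{406 - 541}} = \frac{233162}{\left(-215890\right) \frac{1}{155596} - - \frac{28115}{30186}} + \frac{144^{2}}{\sqrt{-135}} = \frac{233162}{- \frac{107945}{77798} + \frac{28115}{30186}} + \frac{20736}{3 i \sqrt{15}} = \frac{233162}{- \frac{267784250}{587102607}} + 20736 \left(- \frac{i \sqrt{15}}{45}\right) = 233162 \left(- \frac{587102607}{267784250}\right) - \frac{2304 i \sqrt{15}}{5} = - \frac{68445009026667}{133892125} - \frac{2304 i \sqrt{15}}{5}$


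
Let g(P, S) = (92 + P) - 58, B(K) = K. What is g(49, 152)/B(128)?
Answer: 83/128 ≈ 0.64844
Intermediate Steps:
g(P, S) = 34 + P
g(49, 152)/B(128) = (34 + 49)/128 = 83*(1/128) = 83/128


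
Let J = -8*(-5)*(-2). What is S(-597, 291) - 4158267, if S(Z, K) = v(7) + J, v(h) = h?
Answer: -4158340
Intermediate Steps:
J = -80 (J = 40*(-2) = -80)
S(Z, K) = -73 (S(Z, K) = 7 - 80 = -73)
S(-597, 291) - 4158267 = -73 - 4158267 = -4158340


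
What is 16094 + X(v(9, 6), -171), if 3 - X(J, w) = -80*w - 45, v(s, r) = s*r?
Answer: 2462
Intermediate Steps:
v(s, r) = r*s
X(J, w) = 48 + 80*w (X(J, w) = 3 - (-80*w - 45) = 3 - (-45 - 80*w) = 3 + (45 + 80*w) = 48 + 80*w)
16094 + X(v(9, 6), -171) = 16094 + (48 + 80*(-171)) = 16094 + (48 - 13680) = 16094 - 13632 = 2462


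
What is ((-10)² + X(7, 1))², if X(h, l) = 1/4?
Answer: 160801/16 ≈ 10050.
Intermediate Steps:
X(h, l) = ¼
((-10)² + X(7, 1))² = ((-10)² + ¼)² = (100 + ¼)² = (401/4)² = 160801/16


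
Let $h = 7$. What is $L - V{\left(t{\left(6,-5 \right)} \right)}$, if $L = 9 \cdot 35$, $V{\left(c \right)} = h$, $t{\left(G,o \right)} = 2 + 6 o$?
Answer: $308$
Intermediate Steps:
$V{\left(c \right)} = 7$
$L = 315$
$L - V{\left(t{\left(6,-5 \right)} \right)} = 315 - 7 = 308$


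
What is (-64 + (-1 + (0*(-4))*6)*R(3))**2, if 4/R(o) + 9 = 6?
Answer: 35344/9 ≈ 3927.1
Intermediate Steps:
R(o) = -4/3 (R(o) = 4/(-9 + 6) = 4/(-3) = 4*(-1/3) = -4/3)
(-64 + (-1 + (0*(-4))*6)*R(3))**2 = (-64 + (-1 + (0*(-4))*6)*(-4/3))**2 = (-64 + (-1 + 0*6)*(-4/3))**2 = (-64 + (-1 + 0)*(-4/3))**2 = (-64 - 1*(-4/3))**2 = (-64 + 4/3)**2 = (-188/3)**2 = 35344/9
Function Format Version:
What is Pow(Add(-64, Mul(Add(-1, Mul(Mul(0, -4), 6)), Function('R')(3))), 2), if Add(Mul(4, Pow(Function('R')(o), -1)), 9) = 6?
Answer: Rational(35344, 9) ≈ 3927.1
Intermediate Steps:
Function('R')(o) = Rational(-4, 3) (Function('R')(o) = Mul(4, Pow(Add(-9, 6), -1)) = Mul(4, Pow(-3, -1)) = Mul(4, Rational(-1, 3)) = Rational(-4, 3))
Pow(Add(-64, Mul(Add(-1, Mul(Mul(0, -4), 6)), Function('R')(3))), 2) = Pow(Add(-64, Mul(Add(-1, Mul(Mul(0, -4), 6)), Rational(-4, 3))), 2) = Pow(Add(-64, Mul(Add(-1, Mul(0, 6)), Rational(-4, 3))), 2) = Pow(Add(-64, Mul(Add(-1, 0), Rational(-4, 3))), 2) = Pow(Add(-64, Mul(-1, Rational(-4, 3))), 2) = Pow(Add(-64, Rational(4, 3)), 2) = Pow(Rational(-188, 3), 2) = Rational(35344, 9)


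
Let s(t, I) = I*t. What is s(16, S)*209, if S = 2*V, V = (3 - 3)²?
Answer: 0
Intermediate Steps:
V = 0 (V = 0² = 0)
S = 0 (S = 2*0 = 0)
s(16, S)*209 = (0*16)*209 = 0*209 = 0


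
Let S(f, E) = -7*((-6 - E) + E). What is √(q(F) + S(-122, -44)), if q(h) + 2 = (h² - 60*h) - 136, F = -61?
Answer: √7285 ≈ 85.352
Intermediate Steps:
q(h) = -138 + h² - 60*h (q(h) = -2 + ((h² - 60*h) - 136) = -2 + (-136 + h² - 60*h) = -138 + h² - 60*h)
S(f, E) = 42 (S(f, E) = -7*(-6) = 42)
√(q(F) + S(-122, -44)) = √((-138 + (-61)² - 60*(-61)) + 42) = √((-138 + 3721 + 3660) + 42) = √(7243 + 42) = √7285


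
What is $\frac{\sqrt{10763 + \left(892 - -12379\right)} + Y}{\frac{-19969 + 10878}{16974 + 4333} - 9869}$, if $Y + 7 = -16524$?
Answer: $\frac{352226017}{210287874} - \frac{21307 \sqrt{24034}}{210287874} \approx 1.6593$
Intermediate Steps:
$Y = -16531$ ($Y = -7 - 16524 = -16531$)
$\frac{\sqrt{10763 + \left(892 - -12379\right)} + Y}{\frac{-19969 + 10878}{16974 + 4333} - 9869} = \frac{\sqrt{10763 + \left(892 - -12379\right)} - 16531}{\frac{-19969 + 10878}{16974 + 4333} - 9869} = \frac{\sqrt{10763 + \left(892 + 12379\right)} - 16531}{- \frac{9091}{21307} - 9869} = \frac{\sqrt{10763 + 13271} - 16531}{\left(-9091\right) \frac{1}{21307} - 9869} = \frac{\sqrt{24034} - 16531}{- \frac{9091}{21307} - 9869} = \frac{-16531 + \sqrt{24034}}{- \frac{210287874}{21307}} = \left(-16531 + \sqrt{24034}\right) \left(- \frac{21307}{210287874}\right) = \frac{352226017}{210287874} - \frac{21307 \sqrt{24034}}{210287874}$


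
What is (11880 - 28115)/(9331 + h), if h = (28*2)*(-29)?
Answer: -16235/7707 ≈ -2.1065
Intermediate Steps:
h = -1624 (h = 56*(-29) = -1624)
(11880 - 28115)/(9331 + h) = (11880 - 28115)/(9331 - 1624) = -16235/7707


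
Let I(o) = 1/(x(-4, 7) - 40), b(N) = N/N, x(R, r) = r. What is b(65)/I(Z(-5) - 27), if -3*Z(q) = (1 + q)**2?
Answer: -33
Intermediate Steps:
Z(q) = -(1 + q)**2/3
b(N) = 1
I(o) = -1/33 (I(o) = 1/(7 - 40) = 1/(-33) = -1/33)
b(65)/I(Z(-5) - 27) = 1/(-1/33) = 1*(-33) = -33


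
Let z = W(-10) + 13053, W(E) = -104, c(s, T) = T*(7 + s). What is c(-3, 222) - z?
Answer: -12061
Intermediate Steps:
z = 12949 (z = -104 + 13053 = 12949)
c(-3, 222) - z = 222*(7 - 3) - 1*12949 = 222*4 - 12949 = 888 - 12949 = -12061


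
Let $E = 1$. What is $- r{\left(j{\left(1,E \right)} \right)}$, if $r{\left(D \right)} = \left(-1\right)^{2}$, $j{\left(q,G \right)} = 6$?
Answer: $-1$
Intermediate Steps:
$r{\left(D \right)} = 1$
$- r{\left(j{\left(1,E \right)} \right)} = \left(-1\right) 1 = -1$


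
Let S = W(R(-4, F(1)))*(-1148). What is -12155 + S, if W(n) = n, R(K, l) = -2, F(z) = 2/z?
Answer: -9859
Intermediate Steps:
S = 2296 (S = -2*(-1148) = 2296)
-12155 + S = -12155 + 2296 = -9859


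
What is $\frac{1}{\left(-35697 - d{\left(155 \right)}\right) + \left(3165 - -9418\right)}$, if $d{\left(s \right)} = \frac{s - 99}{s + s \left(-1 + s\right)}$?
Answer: $- \frac{24025}{555313906} \approx -4.3264 \cdot 10^{-5}$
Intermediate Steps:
$d{\left(s \right)} = \frac{-99 + s}{s + s \left(-1 + s\right)}$
$\frac{1}{\left(-35697 - d{\left(155 \right)}\right) + \left(3165 - -9418\right)} = \frac{1}{\left(-35697 - \frac{-99 + 155}{24025}\right) + \left(3165 - -9418\right)} = \frac{1}{\left(-35697 - \frac{1}{24025} \cdot 56\right) + \left(3165 + 9418\right)} = \frac{1}{\left(-35697 - \frac{56}{24025}\right) + 12583} = \frac{1}{- \frac{857620481}{24025} + 12583} = \frac{1}{- \frac{555313906}{24025}} = - \frac{24025}{555313906}$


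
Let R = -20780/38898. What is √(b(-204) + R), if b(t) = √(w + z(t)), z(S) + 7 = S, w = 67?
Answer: √(-22452790 + 504351468*I)/6483 ≈ 2.3956 + 2.5046*I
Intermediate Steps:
z(S) = -7 + S
R = -10390/19449 (R = -20780*1/38898 = -10390/19449 ≈ -0.53422)
b(t) = √(60 + t) (b(t) = √(67 + (-7 + t)) = √(60 + t))
√(b(-204) + R) = √(√(60 - 204) - 10390/19449) = √(√(-144) - 10390/19449) = √(12*I - 10390/19449) = √(-10390/19449 + 12*I)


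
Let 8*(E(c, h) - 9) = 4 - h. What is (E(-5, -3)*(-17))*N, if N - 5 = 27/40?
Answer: -304861/320 ≈ -952.69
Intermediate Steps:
E(c, h) = 19/2 - h/8 (E(c, h) = 9 + (4 - h)/8 = 9 + (½ - h/8) = 19/2 - h/8)
N = 227/40 (N = 5 + 27/40 = 227/40 ≈ 5.6750)
(E(-5, -3)*(-17))*N = ((19/2 - ⅛*(-3))*(-17))*(227/40) = ((19/2 + 3/8)*(-17))*(227/40) = ((79/8)*(-17))*(227/40) = -1343/8*227/40 = -304861/320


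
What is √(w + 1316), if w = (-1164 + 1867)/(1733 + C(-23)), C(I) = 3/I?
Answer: √130694462515/9964 ≈ 36.282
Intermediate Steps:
w = 16169/39856 (w = (-1164 + 1867)/(1733 + 3/(-23)) = 703/(1733 + 3*(-1/23)) = 703/(1733 - 3/23) = 703/(39856/23) = 703*(23/39856) = 16169/39856 ≈ 0.40569)
√(w + 1316) = √(16169/39856 + 1316) = √(52466665/39856) = √130694462515/9964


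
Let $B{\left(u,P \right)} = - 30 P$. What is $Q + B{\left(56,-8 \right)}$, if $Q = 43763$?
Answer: $44003$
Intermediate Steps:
$Q + B{\left(56,-8 \right)} = 43763 - -240 = 43763 + 240 = 44003$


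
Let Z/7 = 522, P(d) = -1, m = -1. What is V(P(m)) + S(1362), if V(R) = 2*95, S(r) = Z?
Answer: 3844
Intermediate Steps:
Z = 3654 (Z = 7*522 = 3654)
S(r) = 3654
V(R) = 190
V(P(m)) + S(1362) = 190 + 3654 = 3844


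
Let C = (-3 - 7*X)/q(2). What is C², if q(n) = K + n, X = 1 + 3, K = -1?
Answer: 961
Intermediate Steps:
X = 4
q(n) = -1 + n
C = -31 (C = (-3 - 7*4)/(-1 + 2) = (-3 - 28)/1 = -31*1 = -31)
C² = (-31)² = 961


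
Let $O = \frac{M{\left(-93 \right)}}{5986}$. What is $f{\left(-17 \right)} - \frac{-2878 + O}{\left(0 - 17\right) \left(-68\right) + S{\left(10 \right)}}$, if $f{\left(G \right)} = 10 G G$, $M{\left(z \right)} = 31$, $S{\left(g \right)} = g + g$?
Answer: $\frac{6787162239}{2346512} \approx 2892.4$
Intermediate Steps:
$S{\left(g \right)} = 2 g$
$O = \frac{31}{5986} \approx 0.0051787$
$f{\left(G \right)} = 10 G^{2}$
$f{\left(-17 \right)} - \frac{-2878 + O}{\left(0 - 17\right) \left(-68\right) + S{\left(10 \right)}} = 10 \left(-17\right)^{2} - \frac{-2878 + \frac{31}{5986}}{\left(0 - 17\right) \left(-68\right) + 2 \cdot 10} = 10 \cdot 289 - - \frac{17227677}{5986 \left(\left(-17\right) \left(-68\right) + 20\right)} = 2890 - - \frac{17227677}{5986 \left(1156 + 20\right)} = 2890 - - \frac{17227677}{5986 \cdot 1176} = 2890 - \left(- \frac{17227677}{5986}\right) \frac{1}{1176} = 2890 - - \frac{5742559}{2346512} = 2890 + \frac{5742559}{2346512} = \frac{6787162239}{2346512}$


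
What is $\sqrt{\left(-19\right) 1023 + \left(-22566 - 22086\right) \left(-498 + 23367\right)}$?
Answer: $5 i \sqrt{40846641} \approx 31956.0 i$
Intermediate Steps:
$\sqrt{\left(-19\right) 1023 + \left(-22566 - 22086\right) \left(-498 + 23367\right)} = \sqrt{-19437 - 1021146588} = \sqrt{-1021166025} = 5 i \sqrt{40846641}$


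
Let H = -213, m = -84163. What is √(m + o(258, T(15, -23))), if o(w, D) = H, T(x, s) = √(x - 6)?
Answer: 2*I*√21094 ≈ 290.48*I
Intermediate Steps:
T(x, s) = √(-6 + x)
o(w, D) = -213
√(m + o(258, T(15, -23))) = √(-84163 - 213) = √(-84376) = 2*I*√21094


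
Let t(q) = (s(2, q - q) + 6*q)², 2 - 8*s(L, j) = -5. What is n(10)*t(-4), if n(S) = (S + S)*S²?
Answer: 4278125/4 ≈ 1.0695e+6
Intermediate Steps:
n(S) = 2*S³ (n(S) = (2*S)*S² = 2*S³)
s(L, j) = 7/8 (s(L, j) = ¼ - ⅛*(-5) = ¼ + 5/8 = 7/8)
t(q) = (7/8 + 6*q)²
n(10)*t(-4) = (2*10³)*((7 + 48*(-4))²/64) = (2*1000)*((7 - 192)²/64) = 2000*((1/64)*(-185)²) = 2000*((1/64)*34225) = 2000*(34225/64) = 4278125/4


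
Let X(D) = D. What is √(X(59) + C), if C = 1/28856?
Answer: 7*√250650430/14428 ≈ 7.6811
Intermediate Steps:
C = 1/28856 ≈ 3.4655e-5
√(X(59) + C) = √(59 + 1/28856) = √(1702505/28856) = 7*√250650430/14428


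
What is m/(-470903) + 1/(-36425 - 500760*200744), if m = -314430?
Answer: 33907082776714297/50780609359872920 ≈ 0.66772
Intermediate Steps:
m/(-470903) + 1/(-36425 - 500760*200744) = -314430/(-470903) + 1/(-36425 - 500760*200744) = -314430*(-1/470903) + (1/200744)/(-537185) = 314430/470903 - 1/537185*1/200744 = 314430/470903 - 1/107836665640 = 33907082776714297/50780609359872920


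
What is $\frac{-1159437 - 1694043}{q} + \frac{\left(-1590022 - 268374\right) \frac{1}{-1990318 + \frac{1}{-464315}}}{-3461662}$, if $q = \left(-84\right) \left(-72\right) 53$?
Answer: $- \frac{9055952990160659687815}{1017295129919257288236} \approx -8.902$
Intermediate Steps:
$q = 320544$ ($q = 6048 \cdot 53 = 320544$)
$\frac{-1159437 - 1694043}{q} + \frac{\left(-1590022 - 268374\right) \frac{1}{-1990318 + \frac{1}{-464315}}}{-3461662} = \frac{-1159437 - 1694043}{320544} + \frac{\left(-1590022 - 268374\right) \frac{1}{-1990318 + \frac{1}{-464315}}}{-3461662} = \left(-2853480\right) \frac{1}{320544} + - \frac{1858396}{-1990318 - \frac{1}{464315}} \left(- \frac{1}{3461662}\right) = - \frac{16985}{1908} + - \frac{1858396}{- \frac{924134502171}{464315}} \left(- \frac{1}{3461662}\right) = - \frac{16985}{1908} + \left(-1858396\right) \left(- \frac{464315}{924134502171}\right) \left(- \frac{1}{3461662}\right) = - \frac{16985}{1908} + \frac{862881138740}{924134502171} \left(- \frac{1}{3461662}\right) = - \frac{16985}{1908} - \frac{431440569370}{1599520644527134101} = - \frac{9055952990160659687815}{1017295129919257288236}$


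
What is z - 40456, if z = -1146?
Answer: -41602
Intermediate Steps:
z - 40456 = -1146 - 40456 = -41602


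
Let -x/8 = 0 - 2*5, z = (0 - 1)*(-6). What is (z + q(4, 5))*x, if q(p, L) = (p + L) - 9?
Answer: 480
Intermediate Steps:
q(p, L) = -9 + L + p (q(p, L) = (L + p) - 9 = -9 + L + p)
z = 6 (z = -1*(-6) = 6)
x = 80 (x = -8*(0 - 2*5) = -8*(0 - 10) = -8*(-10) = 80)
(z + q(4, 5))*x = (6 + (-9 + 5 + 4))*80 = (6 + 0)*80 = 6*80 = 480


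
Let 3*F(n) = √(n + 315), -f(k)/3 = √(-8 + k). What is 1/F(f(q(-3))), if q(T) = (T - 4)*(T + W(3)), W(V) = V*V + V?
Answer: √3/√(105 - I*√71) ≈ 0.16862 + 0.0067551*I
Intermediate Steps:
W(V) = V + V² (W(V) = V² + V = V + V²)
q(T) = (-4 + T)*(12 + T) (q(T) = (T - 4)*(T + 3*(1 + 3)) = (-4 + T)*(T + 3*4) = (-4 + T)*(T + 12) = (-4 + T)*(12 + T))
f(k) = -3*√(-8 + k)
F(n) = √(315 + n)/3 (F(n) = √(n + 315)/3 = √(315 + n)/3)
1/F(f(q(-3))) = 1/(√(315 - 3*√(-8 + (-48 + (-3)² + 8*(-3))))/3) = 1/(√(315 - 3*√(-8 + (-48 + 9 - 24)))/3) = 1/(√(315 - 3*√(-8 - 63))/3) = 1/(√(315 - 3*I*√71)/3) = 3/√(315 - 3*I*√71)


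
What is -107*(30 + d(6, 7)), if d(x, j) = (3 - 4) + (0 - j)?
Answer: -2354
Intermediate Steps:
d(x, j) = -1 - j
-107*(30 + d(6, 7)) = -107*(30 + (-1 - 1*7)) = -107*(30 + (-1 - 7)) = -107*(30 - 8) = -107*22 = -2354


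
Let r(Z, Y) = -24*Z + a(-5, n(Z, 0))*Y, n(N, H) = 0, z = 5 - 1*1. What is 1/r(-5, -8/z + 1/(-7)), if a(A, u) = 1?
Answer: 7/825 ≈ 0.0084848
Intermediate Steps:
z = 4 (z = 5 - 1 = 4)
r(Z, Y) = Y - 24*Z (r(Z, Y) = -24*Z + 1*Y = -24*Z + Y = Y - 24*Z)
1/r(-5, -8/z + 1/(-7)) = 1/((-8/4 + 1/(-7)) - 24*(-5)) = 1/((-8*1/4 + 1*(-1/7)) + 120) = 1/((-2 - 1/7) + 120) = 1/(-15/7 + 120) = 1/(825/7) = 7/825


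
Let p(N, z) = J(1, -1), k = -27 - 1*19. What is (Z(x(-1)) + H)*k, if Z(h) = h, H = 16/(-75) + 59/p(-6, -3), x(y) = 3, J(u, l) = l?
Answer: 193936/75 ≈ 2585.8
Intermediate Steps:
k = -46 (k = -27 - 19 = -46)
p(N, z) = -1
H = -4441/75 (H = 16/(-75) + 59/(-1) = 16*(-1/75) + 59*(-1) = -16/75 - 59 = -4441/75 ≈ -59.213)
(Z(x(-1)) + H)*k = (3 - 4441/75)*(-46) = -4216/75*(-46) = 193936/75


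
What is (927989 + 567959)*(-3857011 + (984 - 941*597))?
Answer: -6608805058192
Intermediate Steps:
(927989 + 567959)*(-3857011 + (984 - 941*597)) = 1495948*(-3857011 + (984 - 561777)) = 1495948*(-3857011 - 560793) = 1495948*(-4417804) = -6608805058192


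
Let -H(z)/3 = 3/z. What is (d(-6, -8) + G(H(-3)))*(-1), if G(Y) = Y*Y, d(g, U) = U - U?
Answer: -9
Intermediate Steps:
d(g, U) = 0
H(z) = -9/z
G(Y) = Y²
(d(-6, -8) + G(H(-3)))*(-1) = (0 + (-9/(-3))²)*(-1) = (0 + (-9*(-⅓))²)*(-1) = (0 + 3²)*(-1) = (0 + 9)*(-1) = 9*(-1) = -9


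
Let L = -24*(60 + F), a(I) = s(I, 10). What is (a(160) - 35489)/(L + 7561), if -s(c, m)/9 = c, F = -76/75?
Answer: -923225/153633 ≈ -6.0093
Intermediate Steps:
F = -76/75 (F = -76*1/75 = -76/75 ≈ -1.0133)
s(c, m) = -9*c
a(I) = -9*I
L = -35392/25 (L = -24*(60 - 76/75) = -24*4424/75 = -35392/25 ≈ -1415.7)
(a(160) - 35489)/(L + 7561) = (-9*160 - 35489)/(-35392/25 + 7561) = (-1440 - 35489)/(153633/25) = -36929*25/153633 = -923225/153633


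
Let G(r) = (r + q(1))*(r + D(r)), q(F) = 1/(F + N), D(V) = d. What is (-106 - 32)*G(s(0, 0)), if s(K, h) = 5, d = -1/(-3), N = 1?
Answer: -4048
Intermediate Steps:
d = ⅓ (d = -1*(-⅓) = ⅓ ≈ 0.33333)
D(V) = ⅓
q(F) = 1/(1 + F) (q(F) = 1/(F + 1) = 1/(1 + F))
G(r) = (½ + r)*(⅓ + r) (G(r) = (r + 1/(1 + 1))*(r + ⅓) = (r + 1/2)*(⅓ + r) = (r + ½)*(⅓ + r) = (½ + r)*(⅓ + r))
(-106 - 32)*G(s(0, 0)) = (-106 - 32)*(⅙ + 5² + (⅚)*5) = -138*(⅙ + 25 + 25/6) = -138*88/3 = -4048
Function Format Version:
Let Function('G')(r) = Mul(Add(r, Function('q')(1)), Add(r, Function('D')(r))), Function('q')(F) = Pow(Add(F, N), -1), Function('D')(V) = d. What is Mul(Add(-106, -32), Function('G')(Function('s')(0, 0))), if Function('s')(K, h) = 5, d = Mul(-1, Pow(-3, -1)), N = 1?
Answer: -4048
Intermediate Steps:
d = Rational(1, 3) (d = Mul(-1, Rational(-1, 3)) = Rational(1, 3) ≈ 0.33333)
Function('D')(V) = Rational(1, 3)
Function('q')(F) = Pow(Add(1, F), -1) (Function('q')(F) = Pow(Add(F, 1), -1) = Pow(Add(1, F), -1))
Function('G')(r) = Mul(Add(Rational(1, 2), r), Add(Rational(1, 3), r)) (Function('G')(r) = Mul(Add(r, Pow(Add(1, 1), -1)), Add(r, Rational(1, 3))) = Mul(Add(r, Pow(2, -1)), Add(Rational(1, 3), r)) = Mul(Add(r, Rational(1, 2)), Add(Rational(1, 3), r)) = Mul(Add(Rational(1, 2), r), Add(Rational(1, 3), r)))
Mul(Add(-106, -32), Function('G')(Function('s')(0, 0))) = Mul(Add(-106, -32), Add(Rational(1, 6), Pow(5, 2), Mul(Rational(5, 6), 5))) = Mul(-138, Add(Rational(1, 6), 25, Rational(25, 6))) = Mul(-138, Rational(88, 3)) = -4048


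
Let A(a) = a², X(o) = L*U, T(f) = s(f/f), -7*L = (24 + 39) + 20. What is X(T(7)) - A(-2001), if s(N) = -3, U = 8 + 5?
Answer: -28029086/7 ≈ -4.0042e+6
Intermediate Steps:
U = 13
L = -83/7 (L = -((24 + 39) + 20)/7 = -(63 + 20)/7 = -⅐*83 = -83/7 ≈ -11.857)
T(f) = -3
X(o) = -1079/7 (X(o) = -83/7*13 = -1079/7)
X(T(7)) - A(-2001) = -1079/7 - 1*(-2001)² = -1079/7 - 1*4004001 = -1079/7 - 4004001 = -28029086/7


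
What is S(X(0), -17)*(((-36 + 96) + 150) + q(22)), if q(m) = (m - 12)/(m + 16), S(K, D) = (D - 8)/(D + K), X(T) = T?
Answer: 5875/19 ≈ 309.21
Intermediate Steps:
S(K, D) = (-8 + D)/(D + K)
q(m) = (-12 + m)/(16 + m)
S(X(0), -17)*(((-36 + 96) + 150) + q(22)) = ((-8 - 17)/(-17 + 0))*(((-36 + 96) + 150) + (-12 + 22)/(16 + 22)) = (-25/(-17))*((60 + 150) + 10/38) = (-1/17*(-25))*(210 + (1/38)*10) = 25*(210 + 5/19)/17 = (25/17)*(3995/19) = 5875/19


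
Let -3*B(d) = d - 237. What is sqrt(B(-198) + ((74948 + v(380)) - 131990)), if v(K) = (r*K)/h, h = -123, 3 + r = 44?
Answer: I*sqrt(513213)/3 ≈ 238.8*I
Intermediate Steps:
r = 41 (r = -3 + 44 = 41)
v(K) = -K/3 (v(K) = (41*K)/(-123) = (41*K)*(-1/123) = -K/3)
B(d) = 79 - d/3 (B(d) = -(d - 237)/3 = -(-237 + d)/3 = 79 - d/3)
sqrt(B(-198) + ((74948 + v(380)) - 131990)) = sqrt((79 - 1/3*(-198)) + ((74948 - 1/3*380) - 131990)) = sqrt((79 + 66) + ((74948 - 380/3) - 131990)) = sqrt(145 + (224464/3 - 131990)) = sqrt(145 - 171506/3) = sqrt(-171071/3) = I*sqrt(513213)/3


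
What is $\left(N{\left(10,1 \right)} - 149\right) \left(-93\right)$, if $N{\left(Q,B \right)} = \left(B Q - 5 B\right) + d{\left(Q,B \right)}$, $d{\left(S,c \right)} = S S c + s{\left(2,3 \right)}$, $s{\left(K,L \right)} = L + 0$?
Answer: $3813$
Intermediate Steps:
$s{\left(K,L \right)} = L$
$d{\left(S,c \right)} = 3 + c S^{2}$ ($d{\left(S,c \right)} = S S c + 3 = S^{2} c + 3 = c S^{2} + 3 = 3 + c S^{2}$)
$N{\left(Q,B \right)} = 3 - 5 B + B Q + B Q^{2}$ ($N{\left(Q,B \right)} = \left(B Q - 5 B\right) + \left(3 + B Q^{2}\right) = \left(- 5 B + B Q\right) + \left(3 + B Q^{2}\right) = 3 - 5 B + B Q + B Q^{2}$)
$\left(N{\left(10,1 \right)} - 149\right) \left(-93\right) = \left(\left(3 - 5 + 1 \cdot 10 + 1 \cdot 10^{2}\right) - 149\right) \left(-93\right) = \left(\left(3 - 5 + 10 + 1 \cdot 100\right) - 149\right) \left(-93\right) = \left(\left(3 - 5 + 10 + 100\right) - 149\right) \left(-93\right) = \left(108 - 149\right) \left(-93\right) = \left(-41\right) \left(-93\right) = 3813$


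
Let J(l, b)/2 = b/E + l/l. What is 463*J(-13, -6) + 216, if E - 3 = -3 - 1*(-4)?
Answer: -247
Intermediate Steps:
E = 4 (E = 3 + (-3 - 1*(-4)) = 3 + (-3 + 4) = 3 + 1 = 4)
J(l, b) = 2 + b/2 (J(l, b) = 2*(b/4 + l/l) = 2*(b*(¼) + 1) = 2*(b/4 + 1) = 2*(1 + b/4) = 2 + b/2)
463*J(-13, -6) + 216 = 463*(2 + (½)*(-6)) + 216 = 463*(2 - 3) + 216 = 463*(-1) + 216 = -463 + 216 = -247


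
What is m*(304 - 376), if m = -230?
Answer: 16560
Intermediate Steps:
m*(304 - 376) = -230*(304 - 376) = -230*(-72) = 16560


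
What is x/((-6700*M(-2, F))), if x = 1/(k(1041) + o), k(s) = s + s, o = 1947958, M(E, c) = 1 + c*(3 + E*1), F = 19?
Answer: -1/261305360000 ≈ -3.8269e-12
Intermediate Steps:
M(E, c) = 1 + c*(3 + E)
k(s) = 2*s
x = 1/1950040 (x = 1/(2*1041 + 1947958) = 1/(2082 + 1947958) = 1/1950040 ≈ 5.1281e-7)
x/((-6700*M(-2, F))) = 1/(1950040*((-6700*(1 + 3*19 - 2*19)))) = 1/(1950040*((-6700*(1 + 57 - 38)))) = 1/(1950040*((-6700*20))) = (1/1950040)/(-134000) = (1/1950040)*(-1/134000) = -1/261305360000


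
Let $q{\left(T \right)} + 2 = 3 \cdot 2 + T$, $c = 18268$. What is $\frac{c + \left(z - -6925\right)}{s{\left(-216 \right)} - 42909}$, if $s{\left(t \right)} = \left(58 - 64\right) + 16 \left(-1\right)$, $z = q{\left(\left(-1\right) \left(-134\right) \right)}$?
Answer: $- \frac{25331}{42931} \approx -0.59004$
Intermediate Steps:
$q{\left(T \right)} = 4 + T$ ($q{\left(T \right)} = -2 + \left(3 \cdot 2 + T\right) = -2 + \left(6 + T\right) = 4 + T$)
$z = 138$ ($z = 4 - -134 = 4 + 134 = 138$)
$s{\left(t \right)} = -22$ ($s{\left(t \right)} = -6 - 16 = -22$)
$\frac{c + \left(z - -6925\right)}{s{\left(-216 \right)} - 42909} = \frac{18268 + \left(138 - -6925\right)}{-22 - 42909} = \frac{18268 + \left(138 + 6925\right)}{-42931} = \left(18268 + 7063\right) \left(- \frac{1}{42931}\right) = 25331 \left(- \frac{1}{42931}\right) = - \frac{25331}{42931}$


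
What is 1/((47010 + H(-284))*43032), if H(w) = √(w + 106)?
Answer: 7835/15849691673816 - I*√178/95098150042896 ≈ 4.9433e-10 - 1.4029e-13*I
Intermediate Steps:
H(w) = √(106 + w)
1/((47010 + H(-284))*43032) = 1/((47010 + √(106 - 284))*43032) = (1/43032)/(47010 + √(-178)) = (1/43032)/(47010 + I*√178) = 1/(43032*(47010 + I*√178))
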